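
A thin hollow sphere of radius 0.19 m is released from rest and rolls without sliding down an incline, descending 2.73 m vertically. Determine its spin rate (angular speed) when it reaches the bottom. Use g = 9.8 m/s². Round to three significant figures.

ω ≈ 29.8 rad/s

The moment of inertia is (2/3)MR², giving k ≡ I/(MR²) = 2/3.
The rolling condition ω = v/R makes the rotational term ½I(v/R)² = ½kMv², so KE_total = ½(1+k)Mv² = (5/6)Mv².
Energy conservation Mgh = ½(1+k)Mv² gives v = √(2gh/(1+k)) = √(2 × 9.8 × 2.73 / 1.667) = 5.666 m/s.
The angular speed follows from ω = v/R = 5.666/0.19 ≈ 29.8 rad/s.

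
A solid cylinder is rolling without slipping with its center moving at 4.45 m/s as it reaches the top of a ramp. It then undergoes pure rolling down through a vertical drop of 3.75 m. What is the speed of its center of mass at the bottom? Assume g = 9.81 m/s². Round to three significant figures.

The moment of inertia is (1/2)MR², giving k ≡ I/(MR²) = 0.5.
Rolling without slipping gives ω = v/R, so the total kinetic energy is ½Mv² + ½Iω² = ½(1+k)Mv² = (3/4)Mv².
Energy conservation: (3/4)Mv₀² + Mgh = (3/4)Mv², so v² = v₀² + 2gh/(1+k).
v = √(4.45² + 2×9.81×3.75/1.5) = √68.85 ≈ 8.30 m/s.

v ≈ 8.30 m/s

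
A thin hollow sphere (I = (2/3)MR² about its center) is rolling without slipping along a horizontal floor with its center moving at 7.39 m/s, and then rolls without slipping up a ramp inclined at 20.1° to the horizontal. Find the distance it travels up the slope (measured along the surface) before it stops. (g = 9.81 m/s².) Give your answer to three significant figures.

For this body I = (2/3)MR², i.e. k = I/(MR²) = 2/3.
Pure rolling means v = ωR; then KE = ½Mv² + ½I(v/R)² = ½(1+k)Mv² = (5/6)Mv².
Setting this equal to Mgh gives the vertical rise h = (1+k)v₀²/(2g) = 1.667×7.39²/(2×9.81) = 4.639 m.
Along the incline, d = h/sinθ = 4.639/sin20.1° ≈ 13.5 m.

d ≈ 13.5 m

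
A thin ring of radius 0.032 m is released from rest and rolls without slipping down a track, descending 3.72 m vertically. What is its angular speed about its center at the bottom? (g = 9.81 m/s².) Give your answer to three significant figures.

The moment of inertia is MR², giving k ≡ I/(MR²) = 1.
Rolling without slipping gives ω = v/R, so the total kinetic energy is ½Mv² + ½Iω² = ½(1+k)Mv² = Mv².
Energy conservation Mgh = ½(1+k)Mv² gives v = √(2gh/(1+k)) = √(2 × 9.81 × 3.72 / 2) = 6.041 m/s.
Then ω = v/R = 6.041 / 0.032 ≈ 189 rad/s.

ω ≈ 189 rad/s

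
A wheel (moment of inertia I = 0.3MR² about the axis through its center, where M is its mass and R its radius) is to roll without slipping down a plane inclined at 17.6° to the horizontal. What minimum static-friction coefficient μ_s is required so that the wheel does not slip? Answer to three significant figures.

μ_min ≈ 0.0732

The moment of inertia is 0.3MR², giving k ≡ I/(MR²) = 0.3.
Along the incline Mg sinθ − f = Ma, and torque about the center fR = Iα = kMR²(a/R) gives f = kMa.
These give a = g sinθ/(1+k) and the required friction f = kMg sinθ/(1+k).
The normal force is N = Mg cosθ, so μ_min = f/N = k tanθ/(1+k).
μ_min = 0.3 × tan17.6° / 1.3 ≈ 0.0732.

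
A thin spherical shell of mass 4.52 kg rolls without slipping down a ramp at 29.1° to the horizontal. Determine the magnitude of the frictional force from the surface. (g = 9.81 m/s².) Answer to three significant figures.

f ≈ 8.63 N

For this body I = (2/3)MR², i.e. k = I/(MR²) = 2/3.
Translational: Mg sinθ − f = Ma. Rotational about the CM: fR = Iα = kMRa, so f = kMa.
Combining, a = g sinθ/(1+k) and f = kMa = kMg sinθ/(1+k).
f = (2/3) × 4.52 × 9.81 × sin29.1° / 1.667 ≈ 8.63 N.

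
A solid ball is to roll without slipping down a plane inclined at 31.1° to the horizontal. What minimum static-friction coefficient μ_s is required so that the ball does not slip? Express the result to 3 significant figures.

μ_min ≈ 0.172

Here I = (2/5)MR², so the shape factor k = I/(MR²) = 0.4.
Translational: Mg sinθ − f = Ma. Rotational about the CM: fR = Iα = kMRa, so f = kMa.
These give a = g sinθ/(1+k) and the required friction f = kMg sinθ/(1+k).
The normal force is N = Mg cosθ, so μ_min = f/N = k tanθ/(1+k).
μ_min = 0.4 × tan31.1° / 1.4 ≈ 0.172.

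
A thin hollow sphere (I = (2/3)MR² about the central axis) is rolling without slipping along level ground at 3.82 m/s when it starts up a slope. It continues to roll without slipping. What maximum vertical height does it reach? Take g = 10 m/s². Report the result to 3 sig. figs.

With I = (2/3)MR², the ratio k = I/(MR²) is 2/3.
Rolling without slipping gives ω = v/R, so the total kinetic energy is ½Mv² + ½Iω² = ½(1+k)Mv² = (5/6)Mv².
At the top the kinetic energy is zero, so (5/6)Mv₀² = Mgh.
Thus h = (1+k)v₀²/(2g) = 1.667 × 3.82² / (2 × 10) ≈ 1.22 m.

h ≈ 1.22 m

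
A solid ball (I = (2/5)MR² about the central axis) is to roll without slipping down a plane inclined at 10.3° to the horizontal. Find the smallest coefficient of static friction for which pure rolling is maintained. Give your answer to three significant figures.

Here I = (2/5)MR², so the shape factor k = I/(MR²) = 0.4.
Translational: Mg sinθ − f = Ma. Rotational about the CM: fR = Iα = kMRa, so f = kMa.
These give a = g sinθ/(1+k) and the required friction f = kMg sinθ/(1+k).
With N = Mg cosθ, the no-slip condition f ≤ μN gives μ_min = f/N = k tanθ/(1+k).
μ_min = 0.4 × tan10.3° / 1.4 ≈ 0.0519.

μ_min ≈ 0.0519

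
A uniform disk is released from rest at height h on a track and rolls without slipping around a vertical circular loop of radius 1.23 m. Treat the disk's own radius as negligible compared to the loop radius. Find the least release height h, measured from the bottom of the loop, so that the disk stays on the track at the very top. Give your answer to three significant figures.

h_min ≈ 3.38 m

With I = (1/2)MR², the ratio k = I/(MR²) is 0.5.
At the top, contact is just lost when gravity alone supplies the centripetal force: Mg = Mv_top²/r, i.e. v_top² = gr.
With ω = v/R, the kinetic energy at speed v is ½(1+k)Mv² = (3/4)Mv².
Energy conservation from release (height h) to the top (height 2r): Mgh = Mg(2r) + (3/4)M·gr.
Thus h_min = 2r + (1+k)r/2 = r(2 + 1.5/2) = 1.23 × 2.75 ≈ 3.38 m.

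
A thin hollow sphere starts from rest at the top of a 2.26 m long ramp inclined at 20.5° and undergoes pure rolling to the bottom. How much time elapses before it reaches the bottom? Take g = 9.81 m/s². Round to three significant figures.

t ≈ 1.48 s

For this body I = (2/3)MR², i.e. k = I/(MR²) = 2/3.
Along the incline Mg sinθ − f = Ma, and torque about the center fR = Iα = kMR²(a/R) gives f = kMa.
Hence a = g sinθ/(1+k) = 9.81×sin20.5°/1.667 = 2.061 m/s².
Starting from rest, L = ½at², so t = √(2L/a) = √(2×2.26/2.061) ≈ 1.48 s.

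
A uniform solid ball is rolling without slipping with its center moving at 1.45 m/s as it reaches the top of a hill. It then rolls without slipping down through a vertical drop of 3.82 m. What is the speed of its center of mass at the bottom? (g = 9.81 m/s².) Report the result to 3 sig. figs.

Here I = (2/5)MR², so the shape factor k = I/(MR²) = 0.4.
Pure rolling means v = ωR; then KE = ½Mv² + ½I(v/R)² = ½(1+k)Mv² = (7/10)Mv².
Conserving energy between top and bottom: (7/10)Mv² = (7/10)Mv₀² + Mgh, hence v² = v₀² + 2gh/(1+k).
v = √(1.45² + 2×9.81×3.82/1.4) = √55.64 ≈ 7.46 m/s.

v ≈ 7.46 m/s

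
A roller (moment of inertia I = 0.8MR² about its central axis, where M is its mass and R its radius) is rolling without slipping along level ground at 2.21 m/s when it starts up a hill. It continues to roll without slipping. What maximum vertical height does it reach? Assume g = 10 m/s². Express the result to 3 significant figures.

h ≈ 0.440 m

For this body I = 0.8MR², i.e. k = I/(MR²) = 0.8.
Pure rolling means v = ωR; then KE = ½Mv² + ½I(v/R)² = ½(1+k)Mv² = (9/10)Mv².
At the top the kinetic energy is zero, so (9/10)Mv₀² = Mgh.
Thus h = (1+k)v₀²/(2g) = 1.8 × 2.21² / (2 × 10) ≈ 0.440 m.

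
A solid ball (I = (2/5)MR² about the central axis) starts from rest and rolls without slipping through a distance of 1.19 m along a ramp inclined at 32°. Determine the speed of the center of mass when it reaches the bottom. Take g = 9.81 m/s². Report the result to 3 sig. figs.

v ≈ 2.97 m/s

For this body I = (2/5)MR², i.e. k = I/(MR²) = 0.4.
Pure rolling means v = ωR; then KE = ½Mv² + ½I(v/R)² = ½(1+k)Mv² = (7/10)Mv².
The vertical drop is h = L sinθ = 1.19 × sin32° = 0.6306 m.
Energy conservation: Mgh = (7/10)Mv², so v = √(2gh/(1+k)) = √(2 × 9.81 × 0.6306 / 1.4) ≈ 2.97 m/s.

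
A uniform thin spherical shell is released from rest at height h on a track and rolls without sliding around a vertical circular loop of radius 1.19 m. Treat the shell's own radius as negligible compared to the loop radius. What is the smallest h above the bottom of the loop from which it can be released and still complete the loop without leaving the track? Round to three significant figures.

h_min ≈ 3.37 m

The moment of inertia is (2/3)MR², giving k ≡ I/(MR²) = 2/3.
At the top, contact is just lost when gravity alone supplies the centripetal force: Mg = Mv_top²/r, i.e. v_top² = gr.
With ω = v/R, the kinetic energy at speed v is ½(1+k)Mv² = (5/6)Mv².
Energy conservation from release (height h) to the top (height 2r): Mgh = Mg(2r) + (5/6)M·gr.
Thus h_min = 2r + (1+k)r/2 = r(2 + 1.667/2) = 1.19 × 2.833 ≈ 3.37 m.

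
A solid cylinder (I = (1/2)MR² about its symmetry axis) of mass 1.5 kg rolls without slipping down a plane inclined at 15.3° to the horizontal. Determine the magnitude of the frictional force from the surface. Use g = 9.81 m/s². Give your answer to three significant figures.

Here I = (1/2)MR², so the shape factor k = I/(MR²) = 0.5.
Along the incline Mg sinθ − f = Ma, and torque about the center fR = Iα = kMR²(a/R) gives f = kMa.
Combining, a = g sinθ/(1+k) and f = kMa = kMg sinθ/(1+k).
f = 0.5 × 1.5 × 9.81 × sin15.3° / 1.5 ≈ 1.29 N.

f ≈ 1.29 N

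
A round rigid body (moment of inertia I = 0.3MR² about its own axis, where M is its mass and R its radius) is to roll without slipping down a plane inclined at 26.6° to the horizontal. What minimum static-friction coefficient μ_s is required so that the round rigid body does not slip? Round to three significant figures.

With I = 0.3MR², the ratio k = I/(MR²) is 0.3.
Along the incline Mg sinθ − f = Ma, and torque about the center fR = Iα = kMR²(a/R) gives f = kMa.
These give a = g sinθ/(1+k) and the required friction f = kMg sinθ/(1+k).
With N = Mg cosθ, the no-slip condition f ≤ μN gives μ_min = f/N = k tanθ/(1+k).
μ_min = 0.3 × tan26.6° / 1.3 ≈ 0.116.

μ_min ≈ 0.116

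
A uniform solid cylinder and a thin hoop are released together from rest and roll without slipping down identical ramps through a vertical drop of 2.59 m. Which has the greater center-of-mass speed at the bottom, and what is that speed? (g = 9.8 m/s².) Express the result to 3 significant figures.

the uniform solid cylinder, at v ≈ 5.82 m/s

For rolling without slipping, Mgh = ½(1+k)Mv² where k = I/(MR²), so v = √(2gh/(1+k)).
Uniform solid cylinder: k = 0.5, giving v = √(2×9.8×2.59/1.5) = 5.817 m/s.
Thin hoop: k = 1, giving v = √(2×9.8×2.59/2) = 5.038 m/s.
The smaller k wins: the uniform solid cylinder, at ≈ 5.82 m/s.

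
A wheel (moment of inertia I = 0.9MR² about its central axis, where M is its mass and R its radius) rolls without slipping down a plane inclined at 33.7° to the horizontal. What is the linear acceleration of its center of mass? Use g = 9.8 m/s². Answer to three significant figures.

a ≈ 2.86 m/s²

With I = 0.9MR², the ratio k = I/(MR²) is 0.9.
Translational: Mg sinθ − f = Ma. Rotational about the CM: fR = Iα = kMRa, so f = kMa.
Eliminating f: Mg sinθ = (1+k)Ma, so a = g sinθ/(1+k) = 9.8 × sin33.7° / 1.9 ≈ 2.86 m/s².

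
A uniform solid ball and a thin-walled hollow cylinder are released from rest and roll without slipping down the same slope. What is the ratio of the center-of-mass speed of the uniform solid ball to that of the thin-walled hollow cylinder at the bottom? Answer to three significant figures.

Each satisfies Mgh = ½(1+k)Mv² with k = I/(MR²), so v ∝ 1/√(1+k).
For the uniform solid ball k = 0.4; for the thin-walled hollow cylinder k = 1.
v₁/v₂ = √((1+k₂)/(1+k₁)) = √(2/1.4) ≈ 1.20.

v_ratio ≈ 1.20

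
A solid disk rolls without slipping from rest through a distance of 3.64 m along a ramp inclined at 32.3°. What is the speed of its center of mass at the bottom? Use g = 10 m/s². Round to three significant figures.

v ≈ 5.09 m/s

With I = (1/2)MR², the ratio k = I/(MR²) is 0.5.
Pure rolling means v = ωR; then KE = ½Mv² + ½I(v/R)² = ½(1+k)Mv² = (3/4)Mv².
The vertical drop is h = L sinθ = 3.64 × sin32.3° = 1.945 m.
Setting Mgh = (3/4)Mv² gives v = √(2gh/(1+k)) = √(2·10·1.945/1.5) ≈ 5.09 m/s.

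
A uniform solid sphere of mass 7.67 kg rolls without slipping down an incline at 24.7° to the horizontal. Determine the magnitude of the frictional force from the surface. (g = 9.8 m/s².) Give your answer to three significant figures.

f ≈ 8.97 N

Here I = (2/5)MR², so the shape factor k = I/(MR²) = 0.4.
Translational: Mg sinθ − f = Ma. Rotational about the CM: fR = Iα = kMRa, so f = kMa.
Combining, a = g sinθ/(1+k) and f = kMa = kMg sinθ/(1+k).
f = 0.4 × 7.67 × 9.8 × sin24.7° / 1.4 ≈ 8.97 N.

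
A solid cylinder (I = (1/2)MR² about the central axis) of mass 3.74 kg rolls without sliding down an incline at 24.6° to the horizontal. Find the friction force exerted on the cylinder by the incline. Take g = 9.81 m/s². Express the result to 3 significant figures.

f ≈ 5.09 N

Here I = (1/2)MR², so the shape factor k = I/(MR²) = 0.5.
Translational: Mg sinθ − f = Ma. Rotational about the CM: fR = Iα = kMRa, so f = kMa.
Combining, a = g sinθ/(1+k) and f = kMa = kMg sinθ/(1+k).
f = 0.5 × 3.74 × 9.81 × sin24.6° / 1.5 ≈ 5.09 N.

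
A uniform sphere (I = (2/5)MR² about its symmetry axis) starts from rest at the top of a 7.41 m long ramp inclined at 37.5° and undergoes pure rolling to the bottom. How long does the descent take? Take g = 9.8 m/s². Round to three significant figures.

With I = (2/5)MR², the ratio k = I/(MR²) is 0.4.
Along the incline Mg sinθ − f = Ma, and torque about the center fR = Iα = kMR²(a/R) gives f = kMa.
Hence a = g sinθ/(1+k) = 9.8×sin37.5°/1.4 = 4.261 m/s².
With constant a from rest, t = √(2L/a) = √(2·7.41/4.261) ≈ 1.86 s.

t ≈ 1.86 s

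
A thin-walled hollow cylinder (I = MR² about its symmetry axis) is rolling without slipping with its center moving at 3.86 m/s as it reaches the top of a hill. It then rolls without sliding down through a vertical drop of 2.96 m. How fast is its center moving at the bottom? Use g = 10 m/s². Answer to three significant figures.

The moment of inertia is MR², giving k ≡ I/(MR²) = 1.
Pure rolling means v = ωR; then KE = ½Mv² + ½I(v/R)² = ½(1+k)Mv² = Mv².
Conserving energy between top and bottom: Mv² = Mv₀² + Mgh, hence v² = v₀² + 2gh/(1+k).
v = √(3.86² + 2×10×2.96/2) = √44.5 ≈ 6.67 m/s.

v ≈ 6.67 m/s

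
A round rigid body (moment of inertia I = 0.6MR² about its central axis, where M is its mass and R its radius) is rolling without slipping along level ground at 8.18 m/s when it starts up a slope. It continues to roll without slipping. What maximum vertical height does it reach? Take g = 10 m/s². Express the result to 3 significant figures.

With I = 0.6MR², the ratio k = I/(MR²) is 0.6.
Since it rolls without slipping, ω = v/R and KE = ½Mv² + ½Iω² = ½(1+k)Mv² = (4/5)Mv².
At the top the kinetic energy is zero, so (4/5)Mv₀² = Mgh.
Thus h = (1+k)v₀²/(2g) = 1.6 × 8.18² / (2 × 10) ≈ 5.35 m.

h ≈ 5.35 m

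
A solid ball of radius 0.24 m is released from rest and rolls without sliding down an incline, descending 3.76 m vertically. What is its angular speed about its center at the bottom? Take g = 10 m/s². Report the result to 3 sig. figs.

The moment of inertia is (2/5)MR², giving k ≡ I/(MR²) = 0.4.
Pure rolling means v = ωR; then KE = ½Mv² + ½I(v/R)² = ½(1+k)Mv² = (7/10)Mv².
Energy conservation Mgh = ½(1+k)Mv² gives v = √(2gh/(1+k)) = √(2 × 10 × 3.76 / 1.4) = 7.329 m/s.
Then ω = v/R = 7.329 / 0.24 ≈ 30.5 rad/s.

ω ≈ 30.5 rad/s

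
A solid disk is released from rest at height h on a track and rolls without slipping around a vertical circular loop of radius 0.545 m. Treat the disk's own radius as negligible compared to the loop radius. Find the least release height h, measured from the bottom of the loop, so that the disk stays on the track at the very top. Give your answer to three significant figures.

h_min ≈ 1.50 m

With I = (1/2)MR², the ratio k = I/(MR²) is 0.5.
At the top of the loop, the minimum-contact condition is Mg = Mv_top²/r, so v_top² = gr.
With ω = v/R, the kinetic energy at speed v is ½(1+k)Mv² = (3/4)Mv².
Energy conservation from release (height h) to the top (height 2r): Mgh = Mg(2r) + (3/4)M·gr.
Thus h_min = 2r + (1+k)r/2 = r(2 + 1.5/2) = 0.545 × 2.75 ≈ 1.50 m.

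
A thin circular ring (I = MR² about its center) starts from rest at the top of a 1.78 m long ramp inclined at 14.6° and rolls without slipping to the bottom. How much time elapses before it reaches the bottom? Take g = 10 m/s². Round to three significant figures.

The moment of inertia is MR², giving k ≡ I/(MR²) = 1.
Newton's second law down the slope: Mg sinθ − f = Ma. The torque equation fR = Iα (with α = a/R) gives f = kMa.
Hence a = g sinθ/(1+k) = 10×sin14.6°/2 = 1.26 m/s².
With constant a from rest, t = √(2L/a) = √(2·1.78/1.26) ≈ 1.68 s.

t ≈ 1.68 s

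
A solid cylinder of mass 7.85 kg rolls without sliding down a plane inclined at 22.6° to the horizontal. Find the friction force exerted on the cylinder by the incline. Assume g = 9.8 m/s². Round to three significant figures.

f ≈ 9.85 N

For this body I = (1/2)MR², i.e. k = I/(MR²) = 0.5.
Along the incline Mg sinθ − f = Ma, and torque about the center fR = Iα = kMR²(a/R) gives f = kMa.
Combining, a = g sinθ/(1+k) and f = kMa = kMg sinθ/(1+k).
f = 0.5 × 7.85 × 9.8 × sin22.6° / 1.5 ≈ 9.85 N.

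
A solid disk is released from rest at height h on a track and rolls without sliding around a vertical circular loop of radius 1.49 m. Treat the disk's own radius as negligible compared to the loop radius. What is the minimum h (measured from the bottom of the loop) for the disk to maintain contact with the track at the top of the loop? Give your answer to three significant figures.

For this body I = (1/2)MR², i.e. k = I/(MR²) = 0.5.
At the top of the loop, the minimum-contact condition is Mg = Mv_top²/r, so v_top² = gr.
With ω = v/R, the kinetic energy at speed v is ½(1+k)Mv² = (3/4)Mv².
Energy conservation from release (height h) to the top (height 2r): Mgh = Mg(2r) + (3/4)M·gr.
Thus h_min = 2r + (1+k)r/2 = r(2 + 1.5/2) = 1.49 × 2.75 ≈ 4.10 m.

h_min ≈ 4.10 m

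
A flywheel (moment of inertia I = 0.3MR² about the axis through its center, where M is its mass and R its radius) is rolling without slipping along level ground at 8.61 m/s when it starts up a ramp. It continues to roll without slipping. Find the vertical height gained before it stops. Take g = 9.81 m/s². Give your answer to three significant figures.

The moment of inertia is 0.3MR², giving k ≡ I/(MR²) = 0.3.
Pure rolling means v = ωR; then KE = ½Mv² + ½I(v/R)² = ½(1+k)Mv² = (13/20)Mv².
All of this converts to potential energy at the highest point: (13/20)Mv₀² = Mgh.
Thus h = (1+k)v₀²/(2g) = 1.3 × 8.61² / (2 × 9.81) ≈ 4.91 m.

h ≈ 4.91 m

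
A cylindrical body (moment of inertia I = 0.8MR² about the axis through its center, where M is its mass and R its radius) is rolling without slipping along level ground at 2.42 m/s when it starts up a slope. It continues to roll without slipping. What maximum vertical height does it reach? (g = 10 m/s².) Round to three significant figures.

h ≈ 0.527 m

Here I = 0.8MR², so the shape factor k = I/(MR²) = 0.8.
Since it rolls without slipping, ω = v/R and KE = ½Mv² + ½Iω² = ½(1+k)Mv² = (9/10)Mv².
All of this converts to potential energy at the highest point: (9/10)Mv₀² = Mgh.
Thus h = (1+k)v₀²/(2g) = 1.8 × 2.42² / (2 × 10) ≈ 0.527 m.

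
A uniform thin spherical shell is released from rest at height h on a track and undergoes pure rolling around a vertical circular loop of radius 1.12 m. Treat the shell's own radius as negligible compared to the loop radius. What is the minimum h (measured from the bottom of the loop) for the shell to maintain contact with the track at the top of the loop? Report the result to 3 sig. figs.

For this body I = (2/3)MR², i.e. k = I/(MR²) = 2/3.
At the top of the loop, the minimum-contact condition is Mg = Mv_top²/r, so v_top² = gr.
With ω = v/R, the kinetic energy at speed v is ½(1+k)Mv² = (5/6)Mv².
Energy conservation from release (height h) to the top (height 2r): Mgh = Mg(2r) + (5/6)M·gr.
Thus h_min = 2r + (1+k)r/2 = r(2 + 1.667/2) = 1.12 × 2.833 ≈ 3.17 m.

h_min ≈ 3.17 m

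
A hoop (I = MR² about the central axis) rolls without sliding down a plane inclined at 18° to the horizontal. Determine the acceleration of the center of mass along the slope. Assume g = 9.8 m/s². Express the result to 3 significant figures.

With I = MR², the ratio k = I/(MR²) is 1.
Translational: Mg sinθ − f = Ma. Rotational about the CM: fR = Iα = kMRa, so f = kMa.
Eliminating f: Mg sinθ = (1+k)Ma, so a = g sinθ/(1+k) = 9.8 × sin18° / 2 ≈ 1.51 m/s².

a ≈ 1.51 m/s²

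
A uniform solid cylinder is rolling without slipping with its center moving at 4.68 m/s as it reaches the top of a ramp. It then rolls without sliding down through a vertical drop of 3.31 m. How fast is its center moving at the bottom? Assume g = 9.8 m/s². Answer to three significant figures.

The moment of inertia is (1/2)MR², giving k ≡ I/(MR²) = 0.5.
The rolling condition ω = v/R makes the rotational term ½I(v/R)² = ½kMv², so KE_total = ½(1+k)Mv² = (3/4)Mv².
Energy conservation: (3/4)Mv₀² + Mgh = (3/4)Mv², so v² = v₀² + 2gh/(1+k).
v = √(4.68² + 2×9.8×3.31/1.5) = √65.15 ≈ 8.07 m/s.

v ≈ 8.07 m/s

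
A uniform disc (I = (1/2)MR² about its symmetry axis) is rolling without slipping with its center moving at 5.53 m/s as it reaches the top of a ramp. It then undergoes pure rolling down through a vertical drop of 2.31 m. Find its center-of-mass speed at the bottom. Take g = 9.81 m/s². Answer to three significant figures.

Here I = (1/2)MR², so the shape factor k = I/(MR²) = 0.5.
Rolling without slipping gives ω = v/R, so the total kinetic energy is ½Mv² + ½Iω² = ½(1+k)Mv² = (3/4)Mv².
Conserving energy between top and bottom: (3/4)Mv² = (3/4)Mv₀² + Mgh, hence v² = v₀² + 2gh/(1+k).
v = √(5.53² + 2×9.81×2.31/1.5) = √60.8 ≈ 7.80 m/s.

v ≈ 7.80 m/s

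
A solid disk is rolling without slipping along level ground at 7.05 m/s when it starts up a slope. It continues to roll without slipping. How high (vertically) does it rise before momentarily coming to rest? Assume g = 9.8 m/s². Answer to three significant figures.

h ≈ 3.80 m

For this body I = (1/2)MR², i.e. k = I/(MR²) = 0.5.
Pure rolling means v = ωR; then KE = ½Mv² + ½I(v/R)² = ½(1+k)Mv² = (3/4)Mv².
At the top the kinetic energy is zero, so (3/4)Mv₀² = Mgh.
Thus h = (1+k)v₀²/(2g) = 1.5 × 7.05² / (2 × 9.8) ≈ 3.80 m.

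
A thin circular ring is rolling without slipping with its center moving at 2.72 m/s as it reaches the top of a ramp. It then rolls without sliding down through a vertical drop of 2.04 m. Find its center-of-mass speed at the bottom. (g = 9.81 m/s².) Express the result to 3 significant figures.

The moment of inertia is MR², giving k ≡ I/(MR²) = 1.
Pure rolling means v = ωR; then KE = ½Mv² + ½I(v/R)² = ½(1+k)Mv² = Mv².
Energy conservation: Mv₀² + Mgh = Mv², so v² = v₀² + 2gh/(1+k).
v = √(2.72² + 2×9.81×2.04/2) = √27.41 ≈ 5.24 m/s.

v ≈ 5.24 m/s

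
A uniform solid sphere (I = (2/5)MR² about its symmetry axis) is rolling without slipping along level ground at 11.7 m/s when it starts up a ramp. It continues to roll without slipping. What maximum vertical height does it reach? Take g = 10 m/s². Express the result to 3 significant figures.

With I = (2/5)MR², the ratio k = I/(MR²) is 0.4.
Rolling without slipping gives ω = v/R, so the total kinetic energy is ½Mv² + ½Iω² = ½(1+k)Mv² = (7/10)Mv².
All of this converts to potential energy at the highest point: (7/10)Mv₀² = Mgh.
Thus h = (1+k)v₀²/(2g) = 1.4 × 11.7² / (2 × 10) ≈ 9.58 m.

h ≈ 9.58 m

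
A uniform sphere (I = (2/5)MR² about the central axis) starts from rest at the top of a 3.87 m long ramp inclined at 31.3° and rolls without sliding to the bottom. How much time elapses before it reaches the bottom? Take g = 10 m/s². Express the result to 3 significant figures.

t ≈ 1.44 s

For this body I = (2/5)MR², i.e. k = I/(MR²) = 0.4.
Translational: Mg sinθ − f = Ma. Rotational about the CM: fR = Iα = kMRa, so f = kMa.
Hence a = g sinθ/(1+k) = 10×sin31.3°/1.4 = 3.711 m/s².
Starting from rest, L = ½at², so t = √(2L/a) = √(2×3.87/3.711) ≈ 1.44 s.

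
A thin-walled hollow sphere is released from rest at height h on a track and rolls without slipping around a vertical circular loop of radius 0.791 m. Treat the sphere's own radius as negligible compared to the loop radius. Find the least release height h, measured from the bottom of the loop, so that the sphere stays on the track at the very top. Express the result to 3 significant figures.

Here I = (2/3)MR², so the shape factor k = I/(MR²) = 2/3.
At the top of the loop, the minimum-contact condition is Mg = Mv_top²/r, so v_top² = gr.
With ω = v/R, the kinetic energy at speed v is ½(1+k)Mv² = (5/6)Mv².
Energy conservation from release (height h) to the top (height 2r): Mgh = Mg(2r) + (5/6)M·gr.
Thus h_min = 2r + (1+k)r/2 = r(2 + 1.667/2) = 0.791 × 2.833 ≈ 2.24 m.

h_min ≈ 2.24 m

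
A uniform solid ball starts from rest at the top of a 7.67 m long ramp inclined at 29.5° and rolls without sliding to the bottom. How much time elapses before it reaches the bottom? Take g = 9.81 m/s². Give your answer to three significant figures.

t ≈ 2.11 s

With I = (2/5)MR², the ratio k = I/(MR²) is 0.4.
Newton's second law down the slope: Mg sinθ − f = Ma. The torque equation fR = Iα (with α = a/R) gives f = kMa.
Hence a = g sinθ/(1+k) = 9.81×sin29.5°/1.4 = 3.45 m/s².
With constant a from rest, t = √(2L/a) = √(2·7.67/3.45) ≈ 2.11 s.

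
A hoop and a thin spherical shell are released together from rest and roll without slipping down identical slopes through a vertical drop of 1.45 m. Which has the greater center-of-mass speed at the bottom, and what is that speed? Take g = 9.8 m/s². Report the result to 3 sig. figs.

For rolling without slipping, Mgh = ½(1+k)Mv² where k = I/(MR²), so v = √(2gh/(1+k)).
Hoop: k = 1, giving v = √(2×9.8×1.45/2) = 3.77 m/s.
Thin spherical shell: k = 2/3, giving v = √(2×9.8×1.45/1.667) = 4.129 m/s.
The smaller k wins: the thin spherical shell, at ≈ 4.13 m/s.

the thin spherical shell, at v ≈ 4.13 m/s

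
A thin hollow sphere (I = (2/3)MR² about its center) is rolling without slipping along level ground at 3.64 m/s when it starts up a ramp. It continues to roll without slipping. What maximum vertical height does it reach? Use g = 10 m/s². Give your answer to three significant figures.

h ≈ 1.10 m

Here I = (2/3)MR², so the shape factor k = I/(MR²) = 2/3.
Pure rolling means v = ωR; then KE = ½Mv² + ½I(v/R)² = ½(1+k)Mv² = (5/6)Mv².
At the top the kinetic energy is zero, so (5/6)Mv₀² = Mgh.
Thus h = (1+k)v₀²/(2g) = 1.667 × 3.64² / (2 × 10) ≈ 1.10 m.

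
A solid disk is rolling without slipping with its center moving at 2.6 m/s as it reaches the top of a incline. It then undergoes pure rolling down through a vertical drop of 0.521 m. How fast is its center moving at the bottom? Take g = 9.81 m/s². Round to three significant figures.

Here I = (1/2)MR², so the shape factor k = I/(MR²) = 0.5.
Rolling without slipping gives ω = v/R, so the total kinetic energy is ½Mv² + ½Iω² = ½(1+k)Mv² = (3/4)Mv².
Conserving energy between top and bottom: (3/4)Mv² = (3/4)Mv₀² + Mgh, hence v² = v₀² + 2gh/(1+k).
v = √(2.6² + 2×9.81×0.521/1.5) = √13.57 ≈ 3.68 m/s.

v ≈ 3.68 m/s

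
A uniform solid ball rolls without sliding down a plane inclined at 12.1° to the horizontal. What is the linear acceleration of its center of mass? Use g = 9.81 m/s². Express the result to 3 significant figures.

a ≈ 1.47 m/s²

With I = (2/5)MR², the ratio k = I/(MR²) is 0.4.
Translational: Mg sinθ − f = Ma. Rotational about the CM: fR = Iα = kMRa, so f = kMa.
Eliminating f: Mg sinθ = (1+k)Ma, so a = g sinθ/(1+k) = 9.81 × sin12.1° / 1.4 ≈ 1.47 m/s².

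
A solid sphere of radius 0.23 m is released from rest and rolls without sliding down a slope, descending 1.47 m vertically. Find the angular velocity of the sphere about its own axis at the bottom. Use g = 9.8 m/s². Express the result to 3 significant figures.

For this body I = (2/5)MR², i.e. k = I/(MR²) = 0.4.
The rolling condition ω = v/R makes the rotational term ½I(v/R)² = ½kMv², so KE_total = ½(1+k)Mv² = (7/10)Mv².
Energy conservation Mgh = ½(1+k)Mv² gives v = √(2gh/(1+k)) = √(2 × 9.8 × 1.47 / 1.4) = 4.537 m/s.
The angular speed follows from ω = v/R = 4.537/0.23 ≈ 19.7 rad/s.

ω ≈ 19.7 rad/s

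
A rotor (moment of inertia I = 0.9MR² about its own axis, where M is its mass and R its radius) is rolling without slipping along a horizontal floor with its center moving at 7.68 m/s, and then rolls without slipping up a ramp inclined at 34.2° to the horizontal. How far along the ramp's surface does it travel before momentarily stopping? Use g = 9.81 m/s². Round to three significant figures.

d ≈ 10.2 m

Here I = 0.9MR², so the shape factor k = I/(MR²) = 0.9.
Since it rolls without slipping, ω = v/R and KE = ½Mv² + ½Iω² = ½(1+k)Mv² = (19/20)Mv².
Setting this equal to Mgh gives the vertical rise h = (1+k)v₀²/(2g) = 1.9×7.68²/(2×9.81) = 5.712 m.
Along the incline, d = h/sinθ = 5.712/sin34.2° ≈ 10.2 m.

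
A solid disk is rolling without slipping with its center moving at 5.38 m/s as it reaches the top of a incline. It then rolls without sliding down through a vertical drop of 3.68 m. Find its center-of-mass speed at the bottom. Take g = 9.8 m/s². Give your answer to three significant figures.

v ≈ 8.78 m/s

The moment of inertia is (1/2)MR², giving k ≡ I/(MR²) = 0.5.
Since it rolls without slipping, ω = v/R and KE = ½Mv² + ½Iω² = ½(1+k)Mv² = (3/4)Mv².
Conserving energy between top and bottom: (3/4)Mv² = (3/4)Mv₀² + Mgh, hence v² = v₀² + 2gh/(1+k).
v = √(5.38² + 2×9.8×3.68/1.5) = √77.03 ≈ 8.78 m/s.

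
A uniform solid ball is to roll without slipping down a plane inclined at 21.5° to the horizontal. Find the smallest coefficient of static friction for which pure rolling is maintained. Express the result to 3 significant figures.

μ_min ≈ 0.113

Here I = (2/5)MR², so the shape factor k = I/(MR²) = 0.4.
Along the incline Mg sinθ − f = Ma, and torque about the center fR = Iα = kMR²(a/R) gives f = kMa.
These give a = g sinθ/(1+k) and the required friction f = kMg sinθ/(1+k).
The normal force is N = Mg cosθ, so μ_min = f/N = k tanθ/(1+k).
μ_min = 0.4 × tan21.5° / 1.4 ≈ 0.113.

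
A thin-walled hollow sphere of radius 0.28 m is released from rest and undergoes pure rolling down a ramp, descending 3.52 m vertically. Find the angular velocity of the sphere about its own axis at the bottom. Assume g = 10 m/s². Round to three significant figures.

For this body I = (2/3)MR², i.e. k = I/(MR²) = 2/3.
Since it rolls without slipping, ω = v/R and KE = ½Mv² + ½Iω² = ½(1+k)Mv² = (5/6)Mv².
Energy conservation Mgh = ½(1+k)Mv² gives v = √(2gh/(1+k)) = √(2 × 10 × 3.52 / 1.667) = 6.499 m/s.
Then ω = v/R = 6.499 / 0.28 ≈ 23.2 rad/s.

ω ≈ 23.2 rad/s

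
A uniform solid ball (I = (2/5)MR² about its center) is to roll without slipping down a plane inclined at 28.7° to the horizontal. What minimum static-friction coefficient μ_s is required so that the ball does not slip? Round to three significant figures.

μ_min ≈ 0.156

Here I = (2/5)MR², so the shape factor k = I/(MR²) = 0.4.
Translational: Mg sinθ − f = Ma. Rotational about the CM: fR = Iα = kMRa, so f = kMa.
These give a = g sinθ/(1+k) and the required friction f = kMg sinθ/(1+k).
The normal force is N = Mg cosθ, so μ_min = f/N = k tanθ/(1+k).
μ_min = 0.4 × tan28.7° / 1.4 ≈ 0.156.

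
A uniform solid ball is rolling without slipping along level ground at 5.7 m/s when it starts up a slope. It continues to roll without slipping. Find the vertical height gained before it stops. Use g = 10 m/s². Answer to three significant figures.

h ≈ 2.27 m

With I = (2/5)MR², the ratio k = I/(MR²) is 0.4.
Pure rolling means v = ωR; then KE = ½Mv² + ½I(v/R)² = ½(1+k)Mv² = (7/10)Mv².
At the top the kinetic energy is zero, so (7/10)Mv₀² = Mgh.
Thus h = (1+k)v₀²/(2g) = 1.4 × 5.7² / (2 × 10) ≈ 2.27 m.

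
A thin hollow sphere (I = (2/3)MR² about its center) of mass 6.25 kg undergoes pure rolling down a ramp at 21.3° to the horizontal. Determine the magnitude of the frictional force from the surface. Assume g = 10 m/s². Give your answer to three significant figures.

With I = (2/3)MR², the ratio k = I/(MR²) is 2/3.
Newton's second law down the slope: Mg sinθ − f = Ma. The torque equation fR = Iα (with α = a/R) gives f = kMa.
Combining, a = g sinθ/(1+k) and f = kMa = kMg sinθ/(1+k).
f = (2/3) × 6.25 × 10 × sin21.3° / 1.667 ≈ 9.08 N.

f ≈ 9.08 N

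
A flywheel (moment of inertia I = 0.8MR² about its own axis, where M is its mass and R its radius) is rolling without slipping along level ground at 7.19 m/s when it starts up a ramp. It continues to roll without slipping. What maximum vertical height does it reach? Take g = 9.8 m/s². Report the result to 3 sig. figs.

For this body I = 0.8MR², i.e. k = I/(MR²) = 0.8.
The rolling condition ω = v/R makes the rotational term ½I(v/R)² = ½kMv², so KE_total = ½(1+k)Mv² = (9/10)Mv².
At the top the kinetic energy is zero, so (9/10)Mv₀² = Mgh.
Thus h = (1+k)v₀²/(2g) = 1.8 × 7.19² / (2 × 9.8) ≈ 4.75 m.

h ≈ 4.75 m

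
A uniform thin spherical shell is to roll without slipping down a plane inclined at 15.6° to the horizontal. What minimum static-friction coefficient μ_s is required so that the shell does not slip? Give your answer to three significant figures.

μ_min ≈ 0.112

Here I = (2/3)MR², so the shape factor k = I/(MR²) = 2/3.
Along the incline Mg sinθ − f = Ma, and torque about the center fR = Iα = kMR²(a/R) gives f = kMa.
These give a = g sinθ/(1+k) and the required friction f = kMg sinθ/(1+k).
With N = Mg cosθ, the no-slip condition f ≤ μN gives μ_min = f/N = k tanθ/(1+k).
μ_min = (2/3) × tan15.6° / 1.667 ≈ 0.112.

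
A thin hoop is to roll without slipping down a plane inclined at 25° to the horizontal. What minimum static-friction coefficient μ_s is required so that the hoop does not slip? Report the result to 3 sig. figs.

With I = MR², the ratio k = I/(MR²) is 1.
Translational: Mg sinθ − f = Ma. Rotational about the CM: fR = Iα = kMRa, so f = kMa.
These give a = g sinθ/(1+k) and the required friction f = kMg sinθ/(1+k).
With N = Mg cosθ, the no-slip condition f ≤ μN gives μ_min = f/N = k tanθ/(1+k).
μ_min = 1 × tan25° / 2 ≈ 0.233.

μ_min ≈ 0.233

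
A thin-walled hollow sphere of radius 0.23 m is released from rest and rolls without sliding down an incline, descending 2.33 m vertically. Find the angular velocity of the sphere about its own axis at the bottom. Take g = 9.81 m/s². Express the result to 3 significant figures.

The moment of inertia is (2/3)MR², giving k ≡ I/(MR²) = 2/3.
Rolling without slipping gives ω = v/R, so the total kinetic energy is ½Mv² + ½Iω² = ½(1+k)Mv² = (5/6)Mv².
Energy conservation Mgh = ½(1+k)Mv² gives v = √(2gh/(1+k)) = √(2 × 9.81 × 2.33 / 1.667) = 5.237 m/s.
Then ω = v/R = 5.237 / 0.23 ≈ 22.8 rad/s.

ω ≈ 22.8 rad/s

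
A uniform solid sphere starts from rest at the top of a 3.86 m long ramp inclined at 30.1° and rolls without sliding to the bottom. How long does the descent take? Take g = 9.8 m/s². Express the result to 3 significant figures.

For this body I = (2/5)MR², i.e. k = I/(MR²) = 0.4.
Along the incline Mg sinθ − f = Ma, and torque about the center fR = Iα = kMR²(a/R) gives f = kMa.
Hence a = g sinθ/(1+k) = 9.8×sin30.1°/1.4 = 3.511 m/s².
With constant a from rest, t = √(2L/a) = √(2·3.86/3.511) ≈ 1.48 s.

t ≈ 1.48 s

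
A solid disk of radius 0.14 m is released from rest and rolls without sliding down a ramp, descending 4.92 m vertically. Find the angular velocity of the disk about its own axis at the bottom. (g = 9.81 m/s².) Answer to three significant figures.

ω ≈ 57.3 rad/s

The moment of inertia is (1/2)MR², giving k ≡ I/(MR²) = 0.5.
Rolling without slipping gives ω = v/R, so the total kinetic energy is ½Mv² + ½Iω² = ½(1+k)Mv² = (3/4)Mv².
Energy conservation Mgh = ½(1+k)Mv² gives v = √(2gh/(1+k)) = √(2 × 9.81 × 4.92 / 1.5) = 8.022 m/s.
Then ω = v/R = 8.022 / 0.14 ≈ 57.3 rad/s.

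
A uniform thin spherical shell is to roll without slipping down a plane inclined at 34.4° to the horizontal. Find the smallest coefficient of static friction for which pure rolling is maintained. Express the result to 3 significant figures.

μ_min ≈ 0.274

The moment of inertia is (2/3)MR², giving k ≡ I/(MR²) = 2/3.
Along the incline Mg sinθ − f = Ma, and torque about the center fR = Iα = kMR²(a/R) gives f = kMa.
These give a = g sinθ/(1+k) and the required friction f = kMg sinθ/(1+k).
The normal force is N = Mg cosθ, so μ_min = f/N = k tanθ/(1+k).
μ_min = (2/3) × tan34.4° / 1.667 ≈ 0.274.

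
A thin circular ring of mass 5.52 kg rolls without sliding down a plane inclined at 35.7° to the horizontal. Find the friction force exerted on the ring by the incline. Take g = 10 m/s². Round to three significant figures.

f ≈ 16.1 N

For this body I = MR², i.e. k = I/(MR²) = 1.
Along the incline Mg sinθ − f = Ma, and torque about the center fR = Iα = kMR²(a/R) gives f = kMa.
Combining, a = g sinθ/(1+k) and f = kMa = kMg sinθ/(1+k).
f = 1 × 5.52 × 10 × sin35.7° / 2 ≈ 16.1 N.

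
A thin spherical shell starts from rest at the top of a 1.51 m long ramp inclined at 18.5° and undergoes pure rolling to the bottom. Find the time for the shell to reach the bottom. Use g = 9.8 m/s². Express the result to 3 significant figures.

t ≈ 1.27 s

For this body I = (2/3)MR², i.e. k = I/(MR²) = 2/3.
Along the incline Mg sinθ − f = Ma, and torque about the center fR = Iα = kMR²(a/R) gives f = kMa.
Hence a = g sinθ/(1+k) = 9.8×sin18.5°/1.667 = 1.866 m/s².
Starting from rest, L = ½at², so t = √(2L/a) = √(2×1.51/1.866) ≈ 1.27 s.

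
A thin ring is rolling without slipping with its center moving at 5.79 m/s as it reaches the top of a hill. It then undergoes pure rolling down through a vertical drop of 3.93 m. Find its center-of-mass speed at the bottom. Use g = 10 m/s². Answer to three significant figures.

v ≈ 8.53 m/s

Here I = MR², so the shape factor k = I/(MR²) = 1.
Pure rolling means v = ωR; then KE = ½Mv² + ½I(v/R)² = ½(1+k)Mv² = Mv².
Energy conservation: Mv₀² + Mgh = Mv², so v² = v₀² + 2gh/(1+k).
v = √(5.79² + 2×10×3.93/2) = √72.82 ≈ 8.53 m/s.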